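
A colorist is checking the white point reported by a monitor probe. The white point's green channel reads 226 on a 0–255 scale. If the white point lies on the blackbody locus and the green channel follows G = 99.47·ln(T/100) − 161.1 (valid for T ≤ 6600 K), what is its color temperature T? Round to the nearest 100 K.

ln t = (226 + 161.1) / 99.47 = 3.8916.
t = e^3.8916 = 48.990.
T = 100·t = 4899 K → 4900 K to the nearest 100 K.

4900 K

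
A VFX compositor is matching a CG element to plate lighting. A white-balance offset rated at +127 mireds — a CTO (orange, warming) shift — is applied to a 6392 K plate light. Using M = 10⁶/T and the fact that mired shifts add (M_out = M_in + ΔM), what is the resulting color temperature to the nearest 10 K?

3530 K

M_in = 10⁶/6392 = 156.45 mireds.
M_out = 156.45 + (+127) = 283.45 mireds.
T_out = 10⁶/283.45 = 3528.0 K → 3530 K.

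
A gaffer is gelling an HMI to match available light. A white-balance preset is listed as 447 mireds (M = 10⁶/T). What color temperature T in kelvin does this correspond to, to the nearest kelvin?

2237 K

T = 10⁶ / 447 = 2237.14 K → 2237 K.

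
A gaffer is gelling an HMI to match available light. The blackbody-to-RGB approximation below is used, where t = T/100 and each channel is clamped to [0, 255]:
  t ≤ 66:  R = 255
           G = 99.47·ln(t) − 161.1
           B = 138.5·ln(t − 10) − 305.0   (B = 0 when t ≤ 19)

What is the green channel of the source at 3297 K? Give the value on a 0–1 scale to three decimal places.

t = 3297/100 = 32.97; the t ≤ 66 branch applies.
G = 99.47·ln 32.97 − 161.1 = 99.47·3.4956 − 161.1 = 186.607.
On a 0–1 scale: 186.607/255 = 0.7318 → 0.732.

0.732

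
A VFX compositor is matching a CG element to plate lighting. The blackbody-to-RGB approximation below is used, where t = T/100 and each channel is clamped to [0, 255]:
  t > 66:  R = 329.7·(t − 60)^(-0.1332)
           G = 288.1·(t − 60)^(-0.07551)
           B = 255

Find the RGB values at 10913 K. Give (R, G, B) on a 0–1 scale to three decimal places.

t = 10913/100 = 109.13; the t > 66 branch applies.
R = 329.7·(109.13 − 60)^(-0.1332) = 329.7·49.13^(-0.1332) = 329.7·0.59527 = 196.260.
G = 288.1·(109.13 − 60)^(-0.07551) = 288.1·49.13^(-0.07551) = 288.1·0.74522 = 214.699.
B = 255 by definition for t > 66.
Dividing each by 255: (0.7696, 0.8420, 1.0000) → (0.770, 0.842, 1.000).

(0.770, 0.842, 1.000)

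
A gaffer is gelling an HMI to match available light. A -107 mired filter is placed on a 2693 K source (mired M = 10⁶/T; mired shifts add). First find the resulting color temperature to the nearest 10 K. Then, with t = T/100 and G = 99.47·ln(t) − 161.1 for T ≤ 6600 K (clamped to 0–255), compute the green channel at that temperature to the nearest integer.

200

M_in = 10⁶/2693 = 371.33; M_out = 371.33 + (-107) = 264.33.
T_out = 10⁶/264.33 = 3783.1 K → 3780 K; t = 37.8.
G = 99.47·ln 37.8 − 161.1 = 99.47·3.6323 − 161.1 = 200.206.
Rounded: 200.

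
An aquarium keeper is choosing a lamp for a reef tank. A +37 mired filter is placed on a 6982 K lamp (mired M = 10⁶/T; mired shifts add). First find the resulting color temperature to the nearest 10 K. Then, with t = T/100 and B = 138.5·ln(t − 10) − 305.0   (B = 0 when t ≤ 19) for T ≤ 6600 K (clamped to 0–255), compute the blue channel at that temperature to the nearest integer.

M_in = 10⁶/6982 = 143.23; M_out = 143.23 + (+37) = 180.23.
T_out = 10⁶/180.23 = 5548.6 K → 5550 K; t = 55.5.
B = 138.5·ln(55.5 − 10) − 305.0 = 138.5·ln 45.5 − 305.0 = 138.5·3.8177 − 305.0 = 223.753.
Rounded: 224.

224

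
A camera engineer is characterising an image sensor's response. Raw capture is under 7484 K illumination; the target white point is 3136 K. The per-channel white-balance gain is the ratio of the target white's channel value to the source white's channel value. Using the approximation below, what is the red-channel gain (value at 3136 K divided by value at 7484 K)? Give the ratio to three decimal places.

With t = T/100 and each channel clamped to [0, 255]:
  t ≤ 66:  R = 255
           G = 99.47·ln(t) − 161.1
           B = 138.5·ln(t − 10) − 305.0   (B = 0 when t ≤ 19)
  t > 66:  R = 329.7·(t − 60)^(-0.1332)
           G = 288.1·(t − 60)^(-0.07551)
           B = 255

1.108

At 7484 K (t = 74.84):
  R = 329.7·(74.84 − 60)^(-0.1332) = 329.7·14.84^(-0.1332) = 329.7·0.69818 = 230.189.
At 3136 K (t = 31.36):
  R = 255 by definition for t ≤ 66.
Gain = 255.000 / 230.189 = 1.1078 → 1.108.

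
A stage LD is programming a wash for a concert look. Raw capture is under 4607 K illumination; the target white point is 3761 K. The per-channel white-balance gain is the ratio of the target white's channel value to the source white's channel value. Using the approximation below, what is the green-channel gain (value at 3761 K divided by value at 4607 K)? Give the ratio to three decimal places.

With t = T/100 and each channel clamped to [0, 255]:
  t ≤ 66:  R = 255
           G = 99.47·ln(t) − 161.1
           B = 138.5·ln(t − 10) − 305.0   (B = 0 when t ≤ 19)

At 4607 K (t = 46.07):
  G = 99.47·ln 46.07 − 161.1 = 99.47·3.8302 − 161.1 = 219.886.
At 3761 K (t = 37.61):
  G = 99.47·ln 37.61 − 161.1 = 99.47·3.6273 − 161.1 = 199.705.
Gain = 199.705 / 219.886 = 0.9082 → 0.908.

0.908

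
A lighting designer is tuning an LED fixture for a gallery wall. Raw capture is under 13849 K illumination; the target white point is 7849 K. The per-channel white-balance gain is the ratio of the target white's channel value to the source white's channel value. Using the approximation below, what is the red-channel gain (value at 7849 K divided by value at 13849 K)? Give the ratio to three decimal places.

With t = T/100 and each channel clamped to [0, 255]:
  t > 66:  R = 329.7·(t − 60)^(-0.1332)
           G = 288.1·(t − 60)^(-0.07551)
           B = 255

At 13849 K (t = 138.49):
  R = 329.7·(138.49 − 60)^(-0.1332) = 329.7·78.49^(-0.1332) = 329.7·0.55926 = 184.387.
At 7849 K (t = 78.49):
  R = 329.7·(78.49 − 60)^(-0.1332) = 329.7·18.49^(-0.1332) = 329.7·0.67802 = 223.544.
Gain = 223.544 / 184.387 = 1.2124 → 1.212.

1.212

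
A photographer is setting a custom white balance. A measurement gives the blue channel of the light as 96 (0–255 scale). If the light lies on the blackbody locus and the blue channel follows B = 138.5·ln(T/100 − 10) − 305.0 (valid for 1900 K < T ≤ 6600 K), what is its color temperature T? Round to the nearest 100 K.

2800 K

ln(t − 10) = (96 + 305.0) / 138.5 = 2.8953.
t − 10 = e^2.8953 = 18.089, so t = 28.089.
T = 100·t = 2809 K → 2800 K to the nearest 100 K.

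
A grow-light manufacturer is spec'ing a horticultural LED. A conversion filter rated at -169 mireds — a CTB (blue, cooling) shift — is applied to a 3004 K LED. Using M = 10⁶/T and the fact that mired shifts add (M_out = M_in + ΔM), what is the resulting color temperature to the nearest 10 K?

M_in = 10⁶/3004 = 332.89 mireds.
M_out = 332.89 + (-169) = 163.89 mireds.
T_out = 10⁶/163.89 = 6101.7 K → 6100 K.

6100 K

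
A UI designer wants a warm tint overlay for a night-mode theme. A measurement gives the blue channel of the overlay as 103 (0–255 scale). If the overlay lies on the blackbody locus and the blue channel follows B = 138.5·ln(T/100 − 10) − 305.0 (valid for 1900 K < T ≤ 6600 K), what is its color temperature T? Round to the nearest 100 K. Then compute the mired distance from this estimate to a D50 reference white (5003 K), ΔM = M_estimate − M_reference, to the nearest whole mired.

+145 mireds

ln(t − 10) = (103 + 305.0) / 138.5 = 2.9458.
t − 10 = e^2.9458 = 19.027, so t = 29.027.
T = 100·t = 2903 K → 2900 K to the nearest 100 K.
M_estimate = 10⁶/2900 = 344.83; M_reference = 10⁶/5003 = 199.88.
ΔM = 344.83 − 199.88 = 144.95 → +145 mireds.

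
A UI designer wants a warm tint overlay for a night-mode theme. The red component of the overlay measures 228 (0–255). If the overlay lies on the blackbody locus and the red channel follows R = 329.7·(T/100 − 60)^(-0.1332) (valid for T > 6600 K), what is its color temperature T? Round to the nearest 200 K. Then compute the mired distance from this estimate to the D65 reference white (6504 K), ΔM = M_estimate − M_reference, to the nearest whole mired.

(t − 60)^(-0.1332) = 228/329.7 = 0.69154.
t − 60 = 0.69154^(1/-0.1332) = 0.69154^(-7.508) = 15.943, so t = 75.943.
T = 100·t = 7594 K → 7600 K to the nearest 200 K.
M_estimate = 10⁶/7600 = 131.58; M_reference = 10⁶/6504 = 153.75.
ΔM = 131.58 − 153.75 = -22.17 → -22 mireds.

-22 mireds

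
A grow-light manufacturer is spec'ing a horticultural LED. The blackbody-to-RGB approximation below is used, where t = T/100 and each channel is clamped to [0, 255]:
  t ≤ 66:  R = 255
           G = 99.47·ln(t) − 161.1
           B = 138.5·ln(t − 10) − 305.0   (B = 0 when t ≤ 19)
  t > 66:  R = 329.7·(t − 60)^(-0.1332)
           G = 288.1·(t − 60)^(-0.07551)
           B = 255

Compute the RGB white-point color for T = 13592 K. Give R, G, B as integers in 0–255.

t = 13592/100 = 135.92; the t > 66 branch applies.
R = 329.7·(135.92 − 60)^(-0.1332) = 329.7·75.92^(-0.1332) = 329.7·0.56174 = 185.206.
G = 288.1·(135.92 − 60)^(-0.07551) = 288.1·75.92^(-0.07551) = 288.1·0.72113 = 207.758.
B = 255 by definition for t > 66.
Rounded: (185, 208, 255).

R=185, G=208, B=255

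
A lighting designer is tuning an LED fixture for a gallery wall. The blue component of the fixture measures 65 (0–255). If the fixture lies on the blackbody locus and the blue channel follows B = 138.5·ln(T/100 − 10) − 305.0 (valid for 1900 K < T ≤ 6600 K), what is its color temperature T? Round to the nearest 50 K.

2450 K

ln(t − 10) = (65 + 305.0) / 138.5 = 2.6715.
t − 10 = e^2.6715 = 14.461, so t = 24.461.
T = 100·t = 2446 K → 2450 K to the nearest 50 K.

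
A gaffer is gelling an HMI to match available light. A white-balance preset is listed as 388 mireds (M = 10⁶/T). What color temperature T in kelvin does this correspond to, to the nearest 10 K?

T = 10⁶ / 388 = 2577.32 K → 2580 K.

2580 K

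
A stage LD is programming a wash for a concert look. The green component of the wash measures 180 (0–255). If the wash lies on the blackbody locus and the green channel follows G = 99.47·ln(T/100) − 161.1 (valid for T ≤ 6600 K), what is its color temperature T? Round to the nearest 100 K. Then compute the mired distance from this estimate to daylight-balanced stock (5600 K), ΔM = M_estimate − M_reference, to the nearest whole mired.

ln t = (180 + 161.1) / 99.47 = 3.4292.
t = e^3.4292 = 30.851.
T = 100·t = 3085 K → 3100 K to the nearest 100 K.
M_estimate = 10⁶/3100 = 322.58; M_reference = 10⁶/5600 = 178.57.
ΔM = 322.58 − 178.57 = 144.01 → +144 mireds.

+144 mireds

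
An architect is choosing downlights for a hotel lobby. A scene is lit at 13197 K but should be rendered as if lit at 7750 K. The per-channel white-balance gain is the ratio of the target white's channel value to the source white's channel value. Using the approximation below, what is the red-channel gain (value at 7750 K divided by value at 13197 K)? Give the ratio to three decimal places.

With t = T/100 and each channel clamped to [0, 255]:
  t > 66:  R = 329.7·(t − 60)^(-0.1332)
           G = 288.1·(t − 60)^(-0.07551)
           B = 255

1.207

At 13197 K (t = 131.97):
  R = 329.7·(131.97 − 60)^(-0.1332) = 329.7·71.97^(-0.1332) = 329.7·0.56575 = 186.529.
At 7750 K (t = 77.5):
  R = 329.7·(77.5 − 60)^(-0.1332) = 329.7·17.5^(-0.1332) = 329.7·0.68301 = 225.189.
Gain = 225.189 / 186.529 = 1.2073 → 1.207.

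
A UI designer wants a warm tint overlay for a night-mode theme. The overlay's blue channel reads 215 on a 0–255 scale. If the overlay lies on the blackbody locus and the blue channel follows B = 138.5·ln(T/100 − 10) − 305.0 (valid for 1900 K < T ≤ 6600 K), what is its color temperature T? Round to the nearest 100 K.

5300 K

ln(t − 10) = (215 + 305.0) / 138.5 = 3.7545.
t − 10 = e^3.7545 = 42.713, so t = 52.713.
T = 100·t = 5271 K → 5300 K to the nearest 100 K.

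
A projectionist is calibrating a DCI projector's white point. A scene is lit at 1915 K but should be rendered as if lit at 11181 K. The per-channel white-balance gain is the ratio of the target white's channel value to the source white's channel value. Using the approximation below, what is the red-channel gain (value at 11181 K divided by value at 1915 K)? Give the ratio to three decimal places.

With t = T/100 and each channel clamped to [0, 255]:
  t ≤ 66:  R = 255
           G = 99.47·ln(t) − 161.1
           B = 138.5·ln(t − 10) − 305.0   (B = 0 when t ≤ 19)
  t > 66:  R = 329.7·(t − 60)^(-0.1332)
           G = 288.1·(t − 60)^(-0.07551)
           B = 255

0.764

At 1915 K (t = 19.15):
  R = 255 by definition for t ≤ 66.
At 11181 K (t = 111.81):
  R = 329.7·(111.81 − 60)^(-0.1332) = 329.7·51.81^(-0.1332) = 329.7·0.59107 = 194.876.
Gain = 194.876 / 255.000 = 0.7642 → 0.764.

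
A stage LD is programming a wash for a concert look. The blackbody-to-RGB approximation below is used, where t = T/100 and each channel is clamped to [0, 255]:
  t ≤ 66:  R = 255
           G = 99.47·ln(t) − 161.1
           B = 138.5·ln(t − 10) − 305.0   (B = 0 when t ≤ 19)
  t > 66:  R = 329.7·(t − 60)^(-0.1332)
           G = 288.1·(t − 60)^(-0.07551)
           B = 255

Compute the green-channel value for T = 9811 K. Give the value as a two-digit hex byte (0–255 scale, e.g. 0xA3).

0xDB

t = 9811/100 = 98.11; the t > 66 branch applies.
G = 288.1·(98.11 − 60)^(-0.07551) = 288.1·38.11^(-0.07551) = 288.1·0.75965 = 218.856.
Rounded: 219; in hex, 0xDB.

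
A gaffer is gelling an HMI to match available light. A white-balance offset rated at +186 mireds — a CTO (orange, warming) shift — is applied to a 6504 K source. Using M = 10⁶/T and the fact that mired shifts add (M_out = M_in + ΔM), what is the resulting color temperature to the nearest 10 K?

2940 K

M_in = 10⁶/6504 = 153.75 mireds.
M_out = 153.75 + (+186) = 339.75 mireds.
T_out = 10⁶/339.75 = 2943.3 K → 2940 K.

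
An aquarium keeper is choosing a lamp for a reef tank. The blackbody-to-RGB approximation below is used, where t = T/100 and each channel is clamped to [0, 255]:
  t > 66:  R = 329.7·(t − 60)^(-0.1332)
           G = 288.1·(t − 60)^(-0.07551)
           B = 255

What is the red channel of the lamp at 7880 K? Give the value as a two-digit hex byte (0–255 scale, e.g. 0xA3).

t = 7880/100 = 78.8; the t > 66 branch applies.
R = 329.7·(78.8 − 60)^(-0.1332) = 329.7·18.8^(-0.1332) = 329.7·0.67652 = 223.049.
Rounded: 223; in hex, 0xDF.

0xDF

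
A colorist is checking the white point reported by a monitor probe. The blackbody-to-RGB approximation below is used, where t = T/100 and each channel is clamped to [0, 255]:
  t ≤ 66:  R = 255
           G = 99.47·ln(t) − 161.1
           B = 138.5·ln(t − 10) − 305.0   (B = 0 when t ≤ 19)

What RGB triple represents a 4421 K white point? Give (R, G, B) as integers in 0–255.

(255, 216, 184)

t = 4421/100 = 44.21; the t ≤ 66 branch applies.
R = 255 by definition for t ≤ 66.
G = 99.47·ln 44.21 − 161.1 = 99.47·3.7890 − 161.1 = 215.787.
B = 138.5·ln(44.21 − 10) − 305.0 = 138.5·ln 34.21 − 305.0 = 138.5·3.5325 − 305.0 = 184.254.
Rounded: (255, 216, 184).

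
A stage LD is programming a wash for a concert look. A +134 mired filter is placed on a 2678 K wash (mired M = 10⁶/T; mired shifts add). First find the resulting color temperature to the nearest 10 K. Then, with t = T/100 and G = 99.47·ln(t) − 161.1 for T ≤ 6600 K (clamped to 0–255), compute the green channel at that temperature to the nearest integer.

135

M_in = 10⁶/2678 = 373.41; M_out = 373.41 + (+134) = 507.41.
T_out = 10⁶/507.41 = 1970.8 K → 1970 K; t = 19.7.
G = 99.47·ln 19.7 − 161.1 = 99.47·2.9806 − 161.1 = 135.382.
Rounded: 135.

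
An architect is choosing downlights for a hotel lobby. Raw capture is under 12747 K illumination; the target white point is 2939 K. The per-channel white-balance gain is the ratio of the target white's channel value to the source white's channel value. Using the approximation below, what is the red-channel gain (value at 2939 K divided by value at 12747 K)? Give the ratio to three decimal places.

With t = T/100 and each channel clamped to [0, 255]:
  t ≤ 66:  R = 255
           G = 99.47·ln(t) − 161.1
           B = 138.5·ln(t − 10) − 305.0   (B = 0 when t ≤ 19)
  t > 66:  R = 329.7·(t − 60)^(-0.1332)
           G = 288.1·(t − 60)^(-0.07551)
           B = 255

1.355

At 12747 K (t = 127.47):
  R = 329.7·(127.47 − 60)^(-0.1332) = 329.7·67.47^(-0.1332) = 329.7·0.57064 = 188.140.
At 2939 K (t = 29.39):
  R = 255 by definition for t ≤ 66.
Gain = 255.000 / 188.140 = 1.3554 → 1.355.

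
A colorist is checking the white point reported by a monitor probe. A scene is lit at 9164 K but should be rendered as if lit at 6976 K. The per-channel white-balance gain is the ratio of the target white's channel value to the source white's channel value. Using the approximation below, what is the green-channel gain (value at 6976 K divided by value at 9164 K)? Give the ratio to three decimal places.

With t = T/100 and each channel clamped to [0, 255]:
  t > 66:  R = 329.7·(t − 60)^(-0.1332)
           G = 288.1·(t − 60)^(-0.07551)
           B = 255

At 9164 K (t = 91.64):
  G = 288.1·(91.64 − 60)^(-0.07551) = 288.1·31.64^(-0.07551) = 288.1·0.77040 = 221.953.
At 6976 K (t = 69.76):
  G = 288.1·(69.76 − 60)^(-0.07551) = 288.1·9.76^(-0.07551) = 288.1·0.84195 = 242.566.
Gain = 242.566 / 221.953 = 1.0929 → 1.093.

1.093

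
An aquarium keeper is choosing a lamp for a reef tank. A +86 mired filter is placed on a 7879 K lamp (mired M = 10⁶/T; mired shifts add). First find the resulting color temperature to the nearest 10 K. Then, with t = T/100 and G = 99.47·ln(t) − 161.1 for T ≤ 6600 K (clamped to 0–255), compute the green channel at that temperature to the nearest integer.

M_in = 10⁶/7879 = 126.92; M_out = 126.92 + (+86) = 212.92.
T_out = 10⁶/212.92 = 4696.6 K → 4700 K; t = 47.
G = 99.47·ln 47 − 161.1 = 99.47·3.8501 − 161.1 = 221.874.
Rounded: 222.

222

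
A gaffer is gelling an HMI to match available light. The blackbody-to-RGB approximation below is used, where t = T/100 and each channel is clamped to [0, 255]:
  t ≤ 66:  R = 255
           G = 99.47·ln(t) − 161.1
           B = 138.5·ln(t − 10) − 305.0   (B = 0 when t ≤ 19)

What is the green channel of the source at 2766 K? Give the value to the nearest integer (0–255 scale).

169

t = 2766/100 = 27.66; the t ≤ 66 branch applies.
G = 99.47·ln 27.66 − 161.1 = 99.47·3.3200 − 161.1 = 169.139.
Rounded: 169.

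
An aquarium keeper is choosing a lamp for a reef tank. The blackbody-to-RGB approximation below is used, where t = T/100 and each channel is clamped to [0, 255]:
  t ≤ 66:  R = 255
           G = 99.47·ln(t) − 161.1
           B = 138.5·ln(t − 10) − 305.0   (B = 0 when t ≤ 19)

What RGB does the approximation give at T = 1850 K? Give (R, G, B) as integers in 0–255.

t = 1850/100 = 18.5; the t ≤ 66 branch applies.
R = 255 by definition for t ≤ 66.
G = 99.47·ln 18.5 − 161.1 = 99.47·2.9178 − 161.1 = 129.131.
t = 18.5 ≤ 19, so B = 0.
Rounded: (255, 129, 0).

(255, 129, 0)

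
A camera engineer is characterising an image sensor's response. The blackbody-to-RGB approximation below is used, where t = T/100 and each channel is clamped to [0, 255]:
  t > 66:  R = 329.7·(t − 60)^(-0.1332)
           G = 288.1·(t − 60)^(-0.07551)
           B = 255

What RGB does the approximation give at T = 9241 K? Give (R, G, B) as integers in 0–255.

(207, 222, 255)

t = 9241/100 = 92.41; the t > 66 branch applies.
R = 329.7·(92.41 − 60)^(-0.1332) = 329.7·32.41^(-0.1332) = 329.7·0.62918 = 207.442.
G = 288.1·(92.41 − 60)^(-0.07551) = 288.1·32.41^(-0.07551) = 288.1·0.76900 = 221.550.
B = 255 by definition for t > 66.
Rounded: (207, 222, 255).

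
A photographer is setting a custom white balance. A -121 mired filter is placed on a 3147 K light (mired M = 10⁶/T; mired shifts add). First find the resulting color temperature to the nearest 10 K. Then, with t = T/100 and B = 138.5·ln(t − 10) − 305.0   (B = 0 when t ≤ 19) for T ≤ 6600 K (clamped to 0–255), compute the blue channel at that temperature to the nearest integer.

M_in = 10⁶/3147 = 317.76; M_out = 317.76 + (-121) = 196.76.
T_out = 10⁶/196.76 = 5082.3 K → 5080 K; t = 50.8.
B = 138.5·ln(50.8 − 10) − 305.0 = 138.5·ln 40.8 − 305.0 = 138.5·3.7087 − 305.0 = 208.652.
Rounded: 209.

209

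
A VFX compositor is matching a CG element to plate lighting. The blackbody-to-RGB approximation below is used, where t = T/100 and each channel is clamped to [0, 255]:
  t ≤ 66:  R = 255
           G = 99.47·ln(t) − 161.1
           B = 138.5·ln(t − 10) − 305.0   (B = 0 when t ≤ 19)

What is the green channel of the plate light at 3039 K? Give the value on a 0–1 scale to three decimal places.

t = 3039/100 = 30.39; the t ≤ 66 branch applies.
G = 99.47·ln 30.39 − 161.1 = 99.47·3.4141 − 161.1 = 178.502.
On a 0–1 scale: 178.502/255 = 0.7000 → 0.700.

0.700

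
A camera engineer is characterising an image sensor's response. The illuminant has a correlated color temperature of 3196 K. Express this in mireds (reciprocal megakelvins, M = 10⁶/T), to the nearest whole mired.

313 mireds

M = 10⁶ / 3196 = 312.891 → 313 mireds.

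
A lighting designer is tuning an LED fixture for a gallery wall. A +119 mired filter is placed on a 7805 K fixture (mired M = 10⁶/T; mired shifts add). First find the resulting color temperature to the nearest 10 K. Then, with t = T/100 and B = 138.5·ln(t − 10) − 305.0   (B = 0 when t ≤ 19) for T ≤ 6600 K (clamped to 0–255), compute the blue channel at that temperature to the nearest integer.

M_in = 10⁶/7805 = 128.12; M_out = 128.12 + (+119) = 247.12.
T_out = 10⁶/247.12 = 4046.6 K → 4050 K; t = 40.5.
B = 138.5·ln(40.5 − 10) − 305.0 = 138.5·ln 30.5 − 305.0 = 138.5·3.4177 − 305.0 = 168.355.
Rounded: 168.

168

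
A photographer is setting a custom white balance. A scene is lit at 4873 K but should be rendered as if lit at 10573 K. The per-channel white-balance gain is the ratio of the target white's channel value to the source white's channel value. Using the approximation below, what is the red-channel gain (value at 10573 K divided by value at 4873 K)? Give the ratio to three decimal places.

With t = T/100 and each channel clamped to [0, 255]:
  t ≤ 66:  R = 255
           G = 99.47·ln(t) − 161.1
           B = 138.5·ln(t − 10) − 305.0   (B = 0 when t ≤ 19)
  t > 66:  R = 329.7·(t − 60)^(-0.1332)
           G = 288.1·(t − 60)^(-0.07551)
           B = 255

At 4873 K (t = 48.73):
  R = 255 by definition for t ≤ 66.
At 10573 K (t = 105.73):
  R = 329.7·(105.73 − 60)^(-0.1332) = 329.7·45.73^(-0.1332) = 329.7·0.60098 = 198.144.
Gain = 198.144 / 255.000 = 0.7770 → 0.777.

0.777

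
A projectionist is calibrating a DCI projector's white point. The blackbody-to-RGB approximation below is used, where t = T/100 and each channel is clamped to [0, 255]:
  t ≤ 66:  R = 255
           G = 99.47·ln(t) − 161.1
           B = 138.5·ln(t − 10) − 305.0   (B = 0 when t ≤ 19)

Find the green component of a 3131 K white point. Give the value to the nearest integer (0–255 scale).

181

t = 3131/100 = 31.31; the t ≤ 66 branch applies.
G = 99.47·ln 31.31 − 161.1 = 99.47·3.4439 − 161.1 = 181.468.
Rounded: 181.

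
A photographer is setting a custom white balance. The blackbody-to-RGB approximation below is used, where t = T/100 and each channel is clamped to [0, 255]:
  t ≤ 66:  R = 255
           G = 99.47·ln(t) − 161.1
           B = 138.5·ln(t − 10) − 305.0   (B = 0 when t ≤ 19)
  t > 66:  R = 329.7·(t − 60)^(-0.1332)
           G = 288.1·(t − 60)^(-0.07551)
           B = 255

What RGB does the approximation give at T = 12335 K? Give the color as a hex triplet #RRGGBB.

#BED3FF

t = 12335/100 = 123.35; the t > 66 branch applies.
R = 329.7·(123.35 − 60)^(-0.1332) = 329.7·63.35^(-0.1332) = 329.7·0.57545 = 189.726.
G = 288.1·(123.35 − 60)^(-0.07551) = 288.1·63.35^(-0.07551) = 288.1·0.73106 = 210.617.
B = 255 by definition for t > 66.
Rounded: (190, 211, 255).
In hex: #BED3FF.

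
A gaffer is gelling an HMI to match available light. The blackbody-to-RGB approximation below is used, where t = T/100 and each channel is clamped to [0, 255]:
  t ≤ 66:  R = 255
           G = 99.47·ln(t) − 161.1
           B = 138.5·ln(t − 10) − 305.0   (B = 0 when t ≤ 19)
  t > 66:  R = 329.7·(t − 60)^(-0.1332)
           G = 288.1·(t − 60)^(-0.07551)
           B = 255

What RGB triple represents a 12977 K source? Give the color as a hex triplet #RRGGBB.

#BBD1FF

t = 12977/100 = 129.77; the t > 66 branch applies.
R = 329.7·(129.77 − 60)^(-0.1332) = 329.7·69.77^(-0.1332) = 329.7·0.56810 = 187.302.
G = 288.1·(129.77 − 60)^(-0.07551) = 288.1·69.77^(-0.07551) = 288.1·0.72575 = 209.087.
B = 255 by definition for t > 66.
Rounded: (187, 209, 255).
In hex: #BBD1FF.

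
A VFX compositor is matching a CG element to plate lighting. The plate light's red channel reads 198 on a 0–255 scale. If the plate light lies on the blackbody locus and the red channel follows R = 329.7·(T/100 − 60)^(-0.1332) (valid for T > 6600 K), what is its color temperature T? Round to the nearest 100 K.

10600 K

(t − 60)^(-0.1332) = 198/329.7 = 0.60055.
t − 60 = 0.60055^(1/-0.1332) = 0.60055^(-7.508) = 45.980, so t = 105.980.
T = 100·t = 10598 K → 10600 K to the nearest 100 K.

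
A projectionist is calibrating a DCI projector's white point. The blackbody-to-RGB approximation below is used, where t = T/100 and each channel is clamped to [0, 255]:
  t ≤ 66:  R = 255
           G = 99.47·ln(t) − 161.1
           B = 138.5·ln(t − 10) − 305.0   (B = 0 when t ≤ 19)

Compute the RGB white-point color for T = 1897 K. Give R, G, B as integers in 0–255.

R=255, G=132, B=0

t = 1897/100 = 18.97; the t ≤ 66 branch applies.
R = 255 by definition for t ≤ 66.
G = 99.47·ln 18.97 − 161.1 = 99.47·2.9429 − 161.1 = 131.626.
t = 18.97 ≤ 19, so B = 0.
Rounded: (255, 132, 0).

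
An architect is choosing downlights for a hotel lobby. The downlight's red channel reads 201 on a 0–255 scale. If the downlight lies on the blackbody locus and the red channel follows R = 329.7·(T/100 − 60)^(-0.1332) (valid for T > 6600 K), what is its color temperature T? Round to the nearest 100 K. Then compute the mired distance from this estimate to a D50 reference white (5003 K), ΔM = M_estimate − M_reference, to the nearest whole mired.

-101 mireds

(t − 60)^(-0.1332) = 201/329.7 = 0.60965.
t − 60 = 0.60965^(1/-0.1332) = 0.60965^(-7.508) = 41.071, so t = 101.071.
T = 100·t = 10107 K → 10100 K to the nearest 100 K.
M_estimate = 10⁶/10100 = 99.01; M_reference = 10⁶/5003 = 199.88.
ΔM = 99.01 − 199.88 = -100.87 → -101 mireds.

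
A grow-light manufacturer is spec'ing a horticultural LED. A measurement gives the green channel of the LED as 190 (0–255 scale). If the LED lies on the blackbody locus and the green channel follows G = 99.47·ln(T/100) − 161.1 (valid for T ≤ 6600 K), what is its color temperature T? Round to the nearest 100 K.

ln t = (190 + 161.1) / 99.47 = 3.5297.
t = e^3.5297 = 34.114.
T = 100·t = 3411 K → 3400 K to the nearest 100 K.

3400 K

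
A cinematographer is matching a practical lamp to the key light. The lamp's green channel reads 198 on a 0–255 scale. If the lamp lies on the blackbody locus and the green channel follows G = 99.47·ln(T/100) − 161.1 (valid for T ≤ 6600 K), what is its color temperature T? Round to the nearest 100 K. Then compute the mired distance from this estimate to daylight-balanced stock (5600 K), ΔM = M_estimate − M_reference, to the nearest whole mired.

+92 mireds

ln t = (198 + 161.1) / 99.47 = 3.6101.
t = e^3.6101 = 36.971.
T = 100·t = 3697 K → 3700 K to the nearest 100 K.
M_estimate = 10⁶/3700 = 270.27; M_reference = 10⁶/5600 = 178.57.
ΔM = 270.27 − 178.57 = 91.70 → +92 mireds.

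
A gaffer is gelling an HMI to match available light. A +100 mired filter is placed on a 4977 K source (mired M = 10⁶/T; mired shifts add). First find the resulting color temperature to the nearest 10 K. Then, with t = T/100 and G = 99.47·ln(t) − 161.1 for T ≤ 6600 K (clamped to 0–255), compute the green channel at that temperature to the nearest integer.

187

M_in = 10⁶/4977 = 200.92; M_out = 200.92 + (+100) = 300.92.
T_out = 10⁶/300.92 = 3323.1 K → 3320 K; t = 33.2.
G = 99.47·ln 33.2 − 161.1 = 99.47·3.5025 − 161.1 = 187.299.
Rounded: 187.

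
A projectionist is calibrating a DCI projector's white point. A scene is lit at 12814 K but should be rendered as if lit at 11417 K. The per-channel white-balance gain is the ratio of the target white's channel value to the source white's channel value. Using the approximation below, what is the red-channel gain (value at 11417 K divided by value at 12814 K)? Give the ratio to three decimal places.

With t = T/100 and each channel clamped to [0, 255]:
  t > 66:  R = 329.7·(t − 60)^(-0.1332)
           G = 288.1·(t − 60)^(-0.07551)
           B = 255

1.031

At 12814 K (t = 128.14):
  R = 329.7·(128.14 − 60)^(-0.1332) = 329.7·68.14^(-0.1332) = 329.7·0.56989 = 187.893.
At 11417 K (t = 114.17):
  R = 329.7·(114.17 − 60)^(-0.1332) = 329.7·54.17^(-0.1332) = 329.7·0.58758 = 193.723.
Gain = 193.723 / 187.893 = 1.0310 → 1.031.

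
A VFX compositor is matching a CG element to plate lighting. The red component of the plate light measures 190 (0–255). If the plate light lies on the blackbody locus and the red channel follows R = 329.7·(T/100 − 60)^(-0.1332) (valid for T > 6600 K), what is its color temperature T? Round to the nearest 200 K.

(t − 60)^(-0.1332) = 190/329.7 = 0.57628.
t − 60 = 0.57628^(1/-0.1332) = 0.57628^(-7.508) = 62.667, so t = 122.667.
T = 100·t = 12267 K → 12200 K to the nearest 200 K.

12200 K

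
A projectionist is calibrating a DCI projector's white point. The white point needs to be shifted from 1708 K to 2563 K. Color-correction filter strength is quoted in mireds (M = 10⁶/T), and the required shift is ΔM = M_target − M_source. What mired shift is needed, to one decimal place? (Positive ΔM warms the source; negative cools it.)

M_source = 10⁶/1708 = 585.480; M_target = 10⁶/2563 = 390.168.
ΔM = 390.168 − 585.480 = -195.312 → -195.3 mireds, a cooling shift.

-195.3 mireds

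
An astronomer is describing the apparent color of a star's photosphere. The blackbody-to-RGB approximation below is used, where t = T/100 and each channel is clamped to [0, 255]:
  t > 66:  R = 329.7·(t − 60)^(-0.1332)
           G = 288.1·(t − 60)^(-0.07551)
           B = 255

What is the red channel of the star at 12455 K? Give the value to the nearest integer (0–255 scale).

189

t = 12455/100 = 124.55; the t > 66 branch applies.
R = 329.7·(124.55 − 60)^(-0.1332) = 329.7·64.55^(-0.1332) = 329.7·0.57401 = 189.252.
Rounded: 189.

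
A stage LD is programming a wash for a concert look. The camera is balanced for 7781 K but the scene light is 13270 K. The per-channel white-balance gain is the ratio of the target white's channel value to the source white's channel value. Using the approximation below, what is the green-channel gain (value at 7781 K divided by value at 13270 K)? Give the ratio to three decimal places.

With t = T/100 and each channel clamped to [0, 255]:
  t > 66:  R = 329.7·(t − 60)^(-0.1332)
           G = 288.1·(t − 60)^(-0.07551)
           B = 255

At 13270 K (t = 132.7):
  G = 288.1·(132.7 − 60)^(-0.07551) = 288.1·72.7^(-0.07551) = 288.1·0.72350 = 208.439.
At 7781 K (t = 77.81):
  G = 288.1·(77.81 − 60)^(-0.07551) = 288.1·17.81^(-0.07551) = 288.1·0.80457 = 231.796.
Gain = 231.796 / 208.439 = 1.1121 → 1.112.

1.112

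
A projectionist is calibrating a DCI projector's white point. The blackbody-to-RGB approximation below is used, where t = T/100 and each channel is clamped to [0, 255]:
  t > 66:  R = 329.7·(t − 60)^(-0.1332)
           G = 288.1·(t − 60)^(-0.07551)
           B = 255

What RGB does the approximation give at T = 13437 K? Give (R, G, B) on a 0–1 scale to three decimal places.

t = 13437/100 = 134.37; the t > 66 branch applies.
R = 329.7·(134.37 − 60)^(-0.1332) = 329.7·74.37^(-0.1332) = 329.7·0.56329 = 185.716.
G = 288.1·(134.37 − 60)^(-0.07551) = 288.1·74.37^(-0.07551) = 288.1·0.72226 = 208.082.
B = 255 by definition for t > 66.
Dividing each by 255: (0.7283, 0.8160, 1.0000) → (0.728, 0.816, 1.000).

(0.728, 0.816, 1.000)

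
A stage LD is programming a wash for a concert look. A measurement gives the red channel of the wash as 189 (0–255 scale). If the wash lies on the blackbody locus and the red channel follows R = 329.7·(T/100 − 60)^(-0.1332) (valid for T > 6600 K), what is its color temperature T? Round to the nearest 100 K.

(t − 60)^(-0.1332) = 189/329.7 = 0.57325.
t − 60 = 0.57325^(1/-0.1332) = 0.57325^(-7.508) = 65.199, so t = 125.199.
T = 100·t = 12520 K → 12500 K to the nearest 100 K.

12500 K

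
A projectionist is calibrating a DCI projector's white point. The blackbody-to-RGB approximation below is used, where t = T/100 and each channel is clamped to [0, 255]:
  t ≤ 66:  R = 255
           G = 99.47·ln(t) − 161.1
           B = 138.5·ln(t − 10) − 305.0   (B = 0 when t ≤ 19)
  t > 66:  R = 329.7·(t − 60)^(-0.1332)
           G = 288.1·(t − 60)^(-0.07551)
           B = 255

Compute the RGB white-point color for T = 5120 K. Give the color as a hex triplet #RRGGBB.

t = 5120/100 = 51.2; the t ≤ 66 branch applies.
R = 255 by definition for t ≤ 66.
G = 99.47·ln 51.2 − 161.1 = 99.47·3.9357 − 161.1 = 230.388.
B = 138.5·ln(51.2 − 10) − 305.0 = 138.5·ln 41.2 − 305.0 = 138.5·3.7184 − 305.0 = 210.004.
Rounded: (255, 230, 210).
In hex: #FFE6D2.

#FFE6D2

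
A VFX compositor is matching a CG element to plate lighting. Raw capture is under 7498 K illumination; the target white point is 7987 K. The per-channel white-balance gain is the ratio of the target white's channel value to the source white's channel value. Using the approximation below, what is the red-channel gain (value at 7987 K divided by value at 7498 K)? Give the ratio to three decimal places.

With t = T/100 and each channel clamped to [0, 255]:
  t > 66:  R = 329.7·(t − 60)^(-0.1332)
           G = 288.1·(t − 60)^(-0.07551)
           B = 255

At 7498 K (t = 74.98):
  R = 329.7·(74.98 − 60)^(-0.1332) = 329.7·14.98^(-0.1332) = 329.7·0.69730 = 229.901.
At 7987 K (t = 79.87):
  R = 329.7·(79.87 − 60)^(-0.1332) = 329.7·19.87^(-0.1332) = 329.7·0.67155 = 221.411.
Gain = 221.411 / 229.901 = 0.9631 → 0.963.

0.963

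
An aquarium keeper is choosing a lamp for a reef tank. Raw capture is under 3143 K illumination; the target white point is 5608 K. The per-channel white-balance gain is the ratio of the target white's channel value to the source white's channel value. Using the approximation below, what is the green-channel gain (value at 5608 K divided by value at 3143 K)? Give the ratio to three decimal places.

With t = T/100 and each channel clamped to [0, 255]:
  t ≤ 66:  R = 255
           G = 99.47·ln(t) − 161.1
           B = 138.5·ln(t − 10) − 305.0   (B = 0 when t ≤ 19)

1.317

At 3143 K (t = 31.43):
  G = 99.47·ln 31.43 − 161.1 = 99.47·3.4478 − 161.1 = 181.849.
At 5608 K (t = 56.08):
  G = 99.47·ln 56.08 − 161.1 = 99.47·4.0268 − 161.1 = 239.444.
Gain = 239.444 / 181.849 = 1.3167 → 1.317.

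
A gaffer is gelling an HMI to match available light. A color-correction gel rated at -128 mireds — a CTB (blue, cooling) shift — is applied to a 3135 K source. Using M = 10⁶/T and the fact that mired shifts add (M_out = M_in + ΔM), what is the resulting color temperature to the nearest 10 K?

5240 K

M_in = 10⁶/3135 = 318.98 mireds.
M_out = 318.98 + (-128) = 190.98 mireds.
T_out = 10⁶/190.98 = 5236.2 K → 5240 K.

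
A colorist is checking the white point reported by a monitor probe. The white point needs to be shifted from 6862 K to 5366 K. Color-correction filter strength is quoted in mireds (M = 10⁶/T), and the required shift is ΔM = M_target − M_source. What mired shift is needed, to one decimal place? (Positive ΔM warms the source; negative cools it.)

M_source = 10⁶/6862 = 145.730; M_target = 10⁶/5366 = 186.359.
ΔM = 186.359 − 145.730 = 40.628 → +40.6 mireds, a warming shift.

+40.6 mireds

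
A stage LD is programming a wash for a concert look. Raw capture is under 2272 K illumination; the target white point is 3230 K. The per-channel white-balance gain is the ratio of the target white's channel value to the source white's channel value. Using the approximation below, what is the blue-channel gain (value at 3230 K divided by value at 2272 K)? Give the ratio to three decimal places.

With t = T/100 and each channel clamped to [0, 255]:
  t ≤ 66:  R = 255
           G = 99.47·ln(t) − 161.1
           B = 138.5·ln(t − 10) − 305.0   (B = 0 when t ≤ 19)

At 2272 K (t = 22.72):
  B = 138.5·ln(22.72 − 10) − 305.0 = 138.5·ln 12.72 − 305.0 = 138.5·2.5432 − 305.0 = 47.230.
At 3230 K (t = 32.3):
  B = 138.5·ln(32.3 − 10) − 305.0 = 138.5·ln 22.3 − 305.0 = 138.5·3.1046 − 305.0 = 124.985.
Gain = 124.985 / 47.230 = 2.6463 → 2.646.

2.646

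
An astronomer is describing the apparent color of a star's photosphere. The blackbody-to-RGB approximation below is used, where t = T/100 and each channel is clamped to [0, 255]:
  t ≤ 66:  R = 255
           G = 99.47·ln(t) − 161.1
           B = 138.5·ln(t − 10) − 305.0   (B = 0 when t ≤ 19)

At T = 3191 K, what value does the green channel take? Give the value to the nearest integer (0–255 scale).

t = 3191/100 = 31.91; the t ≤ 66 branch applies.
G = 99.47·ln 31.91 − 161.1 = 99.47·3.4629 − 161.1 = 183.357.
Rounded: 183.

183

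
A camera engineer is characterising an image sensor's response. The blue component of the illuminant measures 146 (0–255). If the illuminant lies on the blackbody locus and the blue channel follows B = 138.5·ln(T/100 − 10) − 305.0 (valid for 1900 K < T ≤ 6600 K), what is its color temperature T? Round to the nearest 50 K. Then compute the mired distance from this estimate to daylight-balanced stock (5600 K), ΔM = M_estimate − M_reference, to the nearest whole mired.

+99 mireds

ln(t − 10) = (146 + 305.0) / 138.5 = 3.2563.
t − 10 = e^3.2563 = 25.954, so t = 35.954.
T = 100·t = 3595 K → 3600 K to the nearest 50 K.
M_estimate = 10⁶/3600 = 277.78; M_reference = 10⁶/5600 = 178.57.
ΔM = 277.78 − 178.57 = 99.21 → +99 mireds.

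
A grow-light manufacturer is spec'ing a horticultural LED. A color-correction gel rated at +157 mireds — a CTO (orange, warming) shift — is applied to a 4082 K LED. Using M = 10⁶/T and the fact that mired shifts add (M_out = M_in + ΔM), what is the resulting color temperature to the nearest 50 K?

M_in = 10⁶/4082 = 244.98 mireds.
M_out = 244.98 + (+157) = 401.98 mireds.
T_out = 10⁶/401.98 = 2487.7 K → 2500 K.

2500 K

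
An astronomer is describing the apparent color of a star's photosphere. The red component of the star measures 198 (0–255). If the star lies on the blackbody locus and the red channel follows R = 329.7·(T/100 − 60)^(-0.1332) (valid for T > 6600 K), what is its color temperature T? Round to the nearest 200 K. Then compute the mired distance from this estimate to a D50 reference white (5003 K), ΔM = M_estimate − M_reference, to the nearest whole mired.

(t − 60)^(-0.1332) = 198/329.7 = 0.60055.
t − 60 = 0.60055^(1/-0.1332) = 0.60055^(-7.508) = 45.980, so t = 105.980.
T = 100·t = 10598 K → 10600 K to the nearest 200 K.
M_estimate = 10⁶/10600 = 94.34; M_reference = 10⁶/5003 = 199.88.
ΔM = 94.34 − 199.88 = -105.54 → -106 mireds.

-106 mireds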